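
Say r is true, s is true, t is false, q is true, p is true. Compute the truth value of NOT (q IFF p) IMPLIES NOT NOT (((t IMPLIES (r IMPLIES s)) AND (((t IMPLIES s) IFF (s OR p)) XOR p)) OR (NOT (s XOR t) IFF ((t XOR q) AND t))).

q IFF p = T IFF T = T
NOT (q IFF p) = NOT T = F
r IMPLIES s = T IMPLIES T = T
t IMPLIES (r IMPLIES s) = F IMPLIES T = T
t IMPLIES s = F IMPLIES T = T
s OR p = T OR T = T
(t IMPLIES s) IFF (s OR p) = T IFF T = T
((t IMPLIES s) IFF (s OR p)) XOR p = T XOR T = F
(t IMPLIES (r IMPLIES s)) AND (((t IMPLIES s) IFF (s OR p)) XOR p) = T AND F = F
s XOR t = T XOR F = T
NOT (s XOR t) = NOT T = F
t XOR q = F XOR T = T
(t XOR q) AND t = T AND F = F
NOT (s XOR t) IFF ((t XOR q) AND t) = F IFF F = T
((t IMPLIES (r IMPLIES s)) AND (((t IMPLIES s) IFF (s OR p)) XOR p)) OR (NOT (s XOR t) IFF ((t XOR q) AND t)) = F OR T = T
NOT (((t IMPLIES (r IMPLIES s)) AND (((t IMPLIES s) IFF (s OR p)) XOR p)) OR (NOT (s XOR t) IFF ((t XOR q) AND t))) = NOT T = F
NOT NOT (((t IMPLIES (r IMPLIES s)) AND (((t IMPLIES s) IFF (s OR p)) XOR p)) OR (NOT (s XOR t) IFF ((t XOR q) AND t))) = NOT F = T
NOT (q IFF p) IMPLIES NOT NOT (((t IMPLIES (r IMPLIES s)) AND (((t IMPLIES s) IFF (s OR p)) XOR p)) OR (NOT (s XOR t) IFF ((t XOR q) AND t))) = F IMPLIES T = T

T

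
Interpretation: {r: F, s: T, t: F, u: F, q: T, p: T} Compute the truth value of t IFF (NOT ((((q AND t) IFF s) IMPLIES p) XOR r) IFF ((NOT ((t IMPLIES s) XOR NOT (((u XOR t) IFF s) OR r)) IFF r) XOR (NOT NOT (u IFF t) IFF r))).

Substituting r=F, s=T, t=F, u=F, q=T, p=T:
q AND t = T AND F = F
(q AND t) IFF s = F IFF T = F
((q AND t) IFF s) IMPLIES p = F IMPLIES T = T
(((q AND t) IFF s) IMPLIES p) XOR r = T XOR F = T
NOT ((((q AND t) IFF s) IMPLIES p) XOR r) = NOT T = F
t IMPLIES s = F IMPLIES T = T
u XOR t = F XOR F = F
(u XOR t) IFF s = F IFF T = F
((u XOR t) IFF s) OR r = F OR F = F
NOT (((u XOR t) IFF s) OR r) = NOT F = T
(t IMPLIES s) XOR NOT (((u XOR t) IFF s) OR r) = T XOR T = F
NOT ((t IMPLIES s) XOR NOT (((u XOR t) IFF s) OR r)) = NOT F = T
NOT ((t IMPLIES s) XOR NOT (((u XOR t) IFF s) OR r)) IFF r = T IFF F = F
u IFF t = F IFF F = T
NOT (u IFF t) = NOT T = F
NOT NOT (u IFF t) = NOT F = T
NOT NOT (u IFF t) IFF r = T IFF F = F
(NOT ((t IMPLIES s) XOR NOT (((u XOR t) IFF s) OR r)) IFF r) XOR (NOT NOT (u IFF t) IFF r) = F XOR F = F
NOT ((((q AND t) IFF s) IMPLIES p) XOR r) IFF ((NOT ((t IMPLIES s) XOR NOT (((u XOR t) IFF s) OR r)) IFF r) XOR (NOT NOT (u IFF t) IFF r)) = F IFF F = T
t IFF (NOT ((((q AND t) IFF s) IMPLIES p) XOR r) IFF ((NOT ((t IMPLIES s) XOR NOT (((u XOR t) IFF s) OR r)) IFF r) XOR (NOT NOT (u IFF t) IFF r))) = F IFF T = F

F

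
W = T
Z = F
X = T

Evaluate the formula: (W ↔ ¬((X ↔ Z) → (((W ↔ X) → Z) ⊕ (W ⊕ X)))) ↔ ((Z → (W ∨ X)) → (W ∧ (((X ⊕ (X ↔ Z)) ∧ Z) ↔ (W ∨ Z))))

T

Substituting W=T, Z=F, X=T:
X ↔ Z = T ↔ F = F
W ↔ X = T ↔ T = T
(W ↔ X) → Z = T → F = F
W ⊕ X = T ⊕ T = F
((W ↔ X) → Z) ⊕ (W ⊕ X) = F ⊕ F = F
(X ↔ Z) → (((W ↔ X) → Z) ⊕ (W ⊕ X)) = F → F = T
¬((X ↔ Z) → (((W ↔ X) → Z) ⊕ (W ⊕ X))) = ¬T = F
W ↔ ¬((X ↔ Z) → (((W ↔ X) → Z) ⊕ (W ⊕ X))) = T ↔ F = F
W ∨ X = T ∨ T = T
Z → (W ∨ X) = F → T = T
X ↔ Z = T ↔ F = F
X ⊕ (X ↔ Z) = T ⊕ F = T
(X ⊕ (X ↔ Z)) ∧ Z = T ∧ F = F
W ∨ Z = T ∨ F = T
((X ⊕ (X ↔ Z)) ∧ Z) ↔ (W ∨ Z) = F ↔ T = F
W ∧ (((X ⊕ (X ↔ Z)) ∧ Z) ↔ (W ∨ Z)) = T ∧ F = F
(Z → (W ∨ X)) → (W ∧ (((X ⊕ (X ↔ Z)) ∧ Z) ↔ (W ∨ Z))) = T → F = F
(W ↔ ¬((X ↔ Z) → (((W ↔ X) → Z) ⊕ (W ⊕ X)))) ↔ ((Z → (W ∨ X)) → (W ∧ (((X ⊕ (X ↔ Z)) ∧ Z) ↔ (W ∨ Z)))) = F ↔ F = T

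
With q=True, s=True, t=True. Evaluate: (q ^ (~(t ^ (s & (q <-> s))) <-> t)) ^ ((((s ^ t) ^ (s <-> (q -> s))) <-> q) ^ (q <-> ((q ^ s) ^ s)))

Substituting q=True, s=True, t=True:
q <-> s = True <-> True = True
s & (q <-> s) = True & True = True
t ^ (s & (q <-> s)) = True ^ True = False
~(t ^ (s & (q <-> s))) = ~False = True
~(t ^ (s & (q <-> s))) <-> t = True <-> True = True
q ^ (~(t ^ (s & (q <-> s))) <-> t) = True ^ True = False
s ^ t = True ^ True = False
q -> s = True -> True = True
s <-> (q -> s) = True <-> True = True
(s ^ t) ^ (s <-> (q -> s)) = False ^ True = True
((s ^ t) ^ (s <-> (q -> s))) <-> q = True <-> True = True
q ^ s = True ^ True = False
(q ^ s) ^ s = False ^ True = True
q <-> ((q ^ s) ^ s) = True <-> True = True
(((s ^ t) ^ (s <-> (q -> s))) <-> q) ^ (q <-> ((q ^ s) ^ s)) = True ^ True = False
(q ^ (~(t ^ (s & (q <-> s))) <-> t)) ^ ((((s ^ t) ^ (s <-> (q -> s))) <-> q) ^ (q <-> ((q ^ s) ^ s))) = False ^ False = False

False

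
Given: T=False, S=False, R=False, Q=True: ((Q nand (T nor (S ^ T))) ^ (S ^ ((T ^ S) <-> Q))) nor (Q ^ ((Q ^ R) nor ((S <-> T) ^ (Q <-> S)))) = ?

Substituting T=False, S=False, R=False, Q=True:
S ^ T = False ^ False = False
T nor (S ^ T) = False nor False = True
Q nand (T nor (S ^ T)) = True nand True = False
T ^ S = False ^ False = False
(T ^ S) <-> Q = False <-> True = False
S ^ ((T ^ S) <-> Q) = False ^ False = False
(Q nand (T nor (S ^ T))) ^ (S ^ ((T ^ S) <-> Q)) = False ^ False = False
Q ^ R = True ^ False = True
S <-> T = False <-> False = True
Q <-> S = True <-> False = False
(S <-> T) ^ (Q <-> S) = True ^ False = True
(Q ^ R) nor ((S <-> T) ^ (Q <-> S)) = True nor True = False
Q ^ ((Q ^ R) nor ((S <-> T) ^ (Q <-> S))) = True ^ False = True
((Q nand (T nor (S ^ T))) ^ (S ^ ((T ^ S) <-> Q))) nor (Q ^ ((Q ^ R) nor ((S <-> T) ^ (Q <-> S)))) = False nor True = False

False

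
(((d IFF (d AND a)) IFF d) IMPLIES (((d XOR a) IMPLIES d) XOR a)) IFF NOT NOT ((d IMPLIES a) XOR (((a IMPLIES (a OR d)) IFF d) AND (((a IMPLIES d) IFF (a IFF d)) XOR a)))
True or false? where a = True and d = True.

False

Substituting a=True, d=True:
d AND a = True AND True = True
d IFF (d AND a) = True IFF True = True
(d IFF (d AND a)) IFF d = True IFF True = True
d XOR a = True XOR True = False
(d XOR a) IMPLIES d = False IMPLIES True = True
((d XOR a) IMPLIES d) XOR a = True XOR True = False
((d IFF (d AND a)) IFF d) IMPLIES (((d XOR a) IMPLIES d) XOR a) = True IMPLIES False = False
d IMPLIES a = True IMPLIES True = True
a OR d = True OR True = True
a IMPLIES (a OR d) = True IMPLIES True = True
(a IMPLIES (a OR d)) IFF d = True IFF True = True
a IMPLIES d = True IMPLIES True = True
a IFF d = True IFF True = True
(a IMPLIES d) IFF (a IFF d) = True IFF True = True
((a IMPLIES d) IFF (a IFF d)) XOR a = True XOR True = False
((a IMPLIES (a OR d)) IFF d) AND (((a IMPLIES d) IFF (a IFF d)) XOR a) = True AND False = False
(d IMPLIES a) XOR (((a IMPLIES (a OR d)) IFF d) AND (((a IMPLIES d) IFF (a IFF d)) XOR a)) = True XOR False = True
NOT ((d IMPLIES a) XOR (((a IMPLIES (a OR d)) IFF d) AND (((a IMPLIES d) IFF (a IFF d)) XOR a))) = NOT True = False
NOT NOT ((d IMPLIES a) XOR (((a IMPLIES (a OR d)) IFF d) AND (((a IMPLIES d) IFF (a IFF d)) XOR a))) = NOT False = True
(((d IFF (d AND a)) IFF d) IMPLIES (((d XOR a) IMPLIES d) XOR a)) IFF NOT NOT ((d IMPLIES a) XOR (((a IMPLIES (a OR d)) IFF d) AND (((a IMPLIES d) IFF (a IFF d)) XOR a))) = False IFF True = False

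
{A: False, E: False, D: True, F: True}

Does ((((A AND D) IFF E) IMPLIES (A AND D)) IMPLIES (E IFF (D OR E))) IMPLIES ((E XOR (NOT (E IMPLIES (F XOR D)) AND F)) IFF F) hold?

A AND D = False AND True = False
(A AND D) IFF E = False IFF False = True
A AND D = False AND True = False
((A AND D) IFF E) IMPLIES (A AND D) = True IMPLIES False = False
D OR E = True OR False = True
E IFF (D OR E) = False IFF True = False
(((A AND D) IFF E) IMPLIES (A AND D)) IMPLIES (E IFF (D OR E)) = False IMPLIES False = True
F XOR D = True XOR True = False
E IMPLIES (F XOR D) = False IMPLIES False = True
NOT (E IMPLIES (F XOR D)) = NOT True = False
NOT (E IMPLIES (F XOR D)) AND F = False AND True = False
E XOR (NOT (E IMPLIES (F XOR D)) AND F) = False XOR False = False
(E XOR (NOT (E IMPLIES (F XOR D)) AND F)) IFF F = False IFF True = False
((((A AND D) IFF E) IMPLIES (A AND D)) IMPLIES (E IFF (D OR E))) IMPLIES ((E XOR (NOT (E IMPLIES (F XOR D)) AND F)) IFF F) = True IMPLIES False = False

False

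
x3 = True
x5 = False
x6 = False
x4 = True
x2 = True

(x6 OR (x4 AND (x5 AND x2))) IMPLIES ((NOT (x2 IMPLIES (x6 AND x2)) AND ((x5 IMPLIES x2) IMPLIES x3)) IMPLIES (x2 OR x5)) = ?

Substituting x3=True, x5=False, x6=False, x4=True, x2=True:
x5 AND x2 = False AND True = False
x4 AND (x5 AND x2) = True AND False = False
x6 OR (x4 AND (x5 AND x2)) = False OR False = False
x6 AND x2 = False AND True = False
x2 IMPLIES (x6 AND x2) = True IMPLIES False = False
NOT (x2 IMPLIES (x6 AND x2)) = NOT False = True
x5 IMPLIES x2 = False IMPLIES True = True
(x5 IMPLIES x2) IMPLIES x3 = True IMPLIES True = True
NOT (x2 IMPLIES (x6 AND x2)) AND ((x5 IMPLIES x2) IMPLIES x3) = True AND True = True
x2 OR x5 = True OR False = True
(NOT (x2 IMPLIES (x6 AND x2)) AND ((x5 IMPLIES x2) IMPLIES x3)) IMPLIES (x2 OR x5) = True IMPLIES True = True
(x6 OR (x4 AND (x5 AND x2))) IMPLIES ((NOT (x2 IMPLIES (x6 AND x2)) AND ((x5 IMPLIES x2) IMPLIES x3)) IMPLIES (x2 OR x5)) = False IMPLIES True = True

True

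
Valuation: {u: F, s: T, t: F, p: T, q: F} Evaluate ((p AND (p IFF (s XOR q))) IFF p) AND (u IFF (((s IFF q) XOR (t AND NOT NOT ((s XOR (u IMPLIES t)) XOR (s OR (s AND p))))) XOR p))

s XOR q = T XOR F = T
p IFF (s XOR q) = T IFF T = T
p AND (p IFF (s XOR q)) = T AND T = T
(p AND (p IFF (s XOR q))) IFF p = T IFF T = T
s IFF q = T IFF F = F
u IMPLIES t = F IMPLIES F = T
s XOR (u IMPLIES t) = T XOR T = F
s AND p = T AND T = T
s OR (s AND p) = T OR T = T
(s XOR (u IMPLIES t)) XOR (s OR (s AND p)) = F XOR T = T
NOT ((s XOR (u IMPLIES t)) XOR (s OR (s AND p))) = NOT T = F
NOT NOT ((s XOR (u IMPLIES t)) XOR (s OR (s AND p))) = NOT F = T
t AND NOT NOT ((s XOR (u IMPLIES t)) XOR (s OR (s AND p))) = F AND T = F
(s IFF q) XOR (t AND NOT NOT ((s XOR (u IMPLIES t)) XOR (s OR (s AND p)))) = F XOR F = F
((s IFF q) XOR (t AND NOT NOT ((s XOR (u IMPLIES t)) XOR (s OR (s AND p))))) XOR p = F XOR T = T
u IFF (((s IFF q) XOR (t AND NOT NOT ((s XOR (u IMPLIES t)) XOR (s OR (s AND p))))) XOR p) = F IFF T = F
((p AND (p IFF (s XOR q))) IFF p) AND (u IFF (((s IFF q) XOR (t AND NOT NOT ((s XOR (u IMPLIES t)) XOR (s OR (s AND p))))) XOR p)) = T AND F = F

F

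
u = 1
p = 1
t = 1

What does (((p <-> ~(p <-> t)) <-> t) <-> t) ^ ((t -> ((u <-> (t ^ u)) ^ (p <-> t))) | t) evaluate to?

p <-> t = 1 <-> 1 = 1
~(p <-> t) = ~1 = 0
p <-> ~(p <-> t) = 1 <-> 0 = 0
(p <-> ~(p <-> t)) <-> t = 0 <-> 1 = 0
((p <-> ~(p <-> t)) <-> t) <-> t = 0 <-> 1 = 0
t ^ u = 1 ^ 1 = 0
u <-> (t ^ u) = 1 <-> 0 = 0
p <-> t = 1 <-> 1 = 1
(u <-> (t ^ u)) ^ (p <-> t) = 0 ^ 1 = 1
t -> ((u <-> (t ^ u)) ^ (p <-> t)) = 1 -> 1 = 1
(t -> ((u <-> (t ^ u)) ^ (p <-> t))) | t = 1 | 1 = 1
(((p <-> ~(p <-> t)) <-> t) <-> t) ^ ((t -> ((u <-> (t ^ u)) ^ (p <-> t))) | t) = 0 ^ 1 = 1

1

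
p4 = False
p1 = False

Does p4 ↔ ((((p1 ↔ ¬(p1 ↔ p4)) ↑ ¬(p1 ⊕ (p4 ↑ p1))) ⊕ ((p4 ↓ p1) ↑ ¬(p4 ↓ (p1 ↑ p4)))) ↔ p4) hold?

p1 ↔ p4 = False ↔ False = True
¬(p1 ↔ p4) = ¬True = False
p1 ↔ ¬(p1 ↔ p4) = False ↔ False = True
p4 ↑ p1 = False ↑ False = True
p1 ⊕ (p4 ↑ p1) = False ⊕ True = True
¬(p1 ⊕ (p4 ↑ p1)) = ¬True = False
(p1 ↔ ¬(p1 ↔ p4)) ↑ ¬(p1 ⊕ (p4 ↑ p1)) = True ↑ False = True
p4 ↓ p1 = False ↓ False = True
p1 ↑ p4 = False ↑ False = True
p4 ↓ (p1 ↑ p4) = False ↓ True = False
¬(p4 ↓ (p1 ↑ p4)) = ¬False = True
(p4 ↓ p1) ↑ ¬(p4 ↓ (p1 ↑ p4)) = True ↑ True = False
((p1 ↔ ¬(p1 ↔ p4)) ↑ ¬(p1 ⊕ (p4 ↑ p1))) ⊕ ((p4 ↓ p1) ↑ ¬(p4 ↓ (p1 ↑ p4))) = True ⊕ False = True
(((p1 ↔ ¬(p1 ↔ p4)) ↑ ¬(p1 ⊕ (p4 ↑ p1))) ⊕ ((p4 ↓ p1) ↑ ¬(p4 ↓ (p1 ↑ p4)))) ↔ p4 = True ↔ False = False
p4 ↔ ((((p1 ↔ ¬(p1 ↔ p4)) ↑ ¬(p1 ⊕ (p4 ↑ p1))) ⊕ ((p4 ↓ p1) ↑ ¬(p4 ↓ (p1 ↑ p4)))) ↔ p4) = False ↔ False = True

True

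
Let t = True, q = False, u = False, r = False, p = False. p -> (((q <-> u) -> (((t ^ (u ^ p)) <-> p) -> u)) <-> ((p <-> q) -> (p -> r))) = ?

True

q <-> u = False <-> False = True
u ^ p = False ^ False = False
t ^ (u ^ p) = True ^ False = True
(t ^ (u ^ p)) <-> p = True <-> False = False
((t ^ (u ^ p)) <-> p) -> u = False -> False = True
(q <-> u) -> (((t ^ (u ^ p)) <-> p) -> u) = True -> True = True
p <-> q = False <-> False = True
p -> r = False -> False = True
(p <-> q) -> (p -> r) = True -> True = True
((q <-> u) -> (((t ^ (u ^ p)) <-> p) -> u)) <-> ((p <-> q) -> (p -> r)) = True <-> True = True
p -> (((q <-> u) -> (((t ^ (u ^ p)) <-> p) -> u)) <-> ((p <-> q) -> (p -> r))) = False -> True = True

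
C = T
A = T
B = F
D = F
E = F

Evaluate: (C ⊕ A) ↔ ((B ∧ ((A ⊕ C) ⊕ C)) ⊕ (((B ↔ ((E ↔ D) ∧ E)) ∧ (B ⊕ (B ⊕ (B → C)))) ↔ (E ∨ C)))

F

C ⊕ A = T ⊕ T = F
A ⊕ C = T ⊕ T = F
(A ⊕ C) ⊕ C = F ⊕ T = T
B ∧ ((A ⊕ C) ⊕ C) = F ∧ T = F
E ↔ D = F ↔ F = T
(E ↔ D) ∧ E = T ∧ F = F
B ↔ ((E ↔ D) ∧ E) = F ↔ F = T
B → C = F → T = T
B ⊕ (B → C) = F ⊕ T = T
B ⊕ (B ⊕ (B → C)) = F ⊕ T = T
(B ↔ ((E ↔ D) ∧ E)) ∧ (B ⊕ (B ⊕ (B → C))) = T ∧ T = T
E ∨ C = F ∨ T = T
((B ↔ ((E ↔ D) ∧ E)) ∧ (B ⊕ (B ⊕ (B → C)))) ↔ (E ∨ C) = T ↔ T = T
(B ∧ ((A ⊕ C) ⊕ C)) ⊕ (((B ↔ ((E ↔ D) ∧ E)) ∧ (B ⊕ (B ⊕ (B → C)))) ↔ (E ∨ C)) = F ⊕ T = T
(C ⊕ A) ↔ ((B ∧ ((A ⊕ C) ⊕ C)) ⊕ (((B ↔ ((E ↔ D) ∧ E)) ∧ (B ⊕ (B ⊕ (B → C)))) ↔ (E ∨ C))) = F ↔ T = F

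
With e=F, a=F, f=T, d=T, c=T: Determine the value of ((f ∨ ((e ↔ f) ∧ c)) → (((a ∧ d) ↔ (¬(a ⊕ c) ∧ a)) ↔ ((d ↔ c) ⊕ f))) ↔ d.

e ↔ f = F ↔ T = F
(e ↔ f) ∧ c = F ∧ T = F
f ∨ ((e ↔ f) ∧ c) = T ∨ F = T
a ∧ d = F ∧ T = F
a ⊕ c = F ⊕ T = T
¬(a ⊕ c) = ¬T = F
¬(a ⊕ c) ∧ a = F ∧ F = F
(a ∧ d) ↔ (¬(a ⊕ c) ∧ a) = F ↔ F = T
d ↔ c = T ↔ T = T
(d ↔ c) ⊕ f = T ⊕ T = F
((a ∧ d) ↔ (¬(a ⊕ c) ∧ a)) ↔ ((d ↔ c) ⊕ f) = T ↔ F = F
(f ∨ ((e ↔ f) ∧ c)) → (((a ∧ d) ↔ (¬(a ⊕ c) ∧ a)) ↔ ((d ↔ c) ⊕ f)) = T → F = F
((f ∨ ((e ↔ f) ∧ c)) → (((a ∧ d) ↔ (¬(a ⊕ c) ∧ a)) ↔ ((d ↔ c) ⊕ f))) ↔ d = F ↔ T = F

F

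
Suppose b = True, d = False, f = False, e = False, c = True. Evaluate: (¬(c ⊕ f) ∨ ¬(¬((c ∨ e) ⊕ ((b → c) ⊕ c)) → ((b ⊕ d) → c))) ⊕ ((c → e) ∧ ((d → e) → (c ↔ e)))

Substituting b=True, d=False, f=False, e=False, c=True:
c ⊕ f = True ⊕ False = True
¬(c ⊕ f) = ¬True = False
c ∨ e = True ∨ False = True
b → c = True → True = True
(b → c) ⊕ c = True ⊕ True = False
(c ∨ e) ⊕ ((b → c) ⊕ c) = True ⊕ False = True
¬((c ∨ e) ⊕ ((b → c) ⊕ c)) = ¬True = False
b ⊕ d = True ⊕ False = True
(b ⊕ d) → c = True → True = True
¬((c ∨ e) ⊕ ((b → c) ⊕ c)) → ((b ⊕ d) → c) = False → True = True
¬(¬((c ∨ e) ⊕ ((b → c) ⊕ c)) → ((b ⊕ d) → c)) = ¬True = False
¬(c ⊕ f) ∨ ¬(¬((c ∨ e) ⊕ ((b → c) ⊕ c)) → ((b ⊕ d) → c)) = False ∨ False = False
c → e = True → False = False
d → e = False → False = True
c ↔ e = True ↔ False = False
(d → e) → (c ↔ e) = True → False = False
(c → e) ∧ ((d → e) → (c ↔ e)) = False ∧ False = False
(¬(c ⊕ f) ∨ ¬(¬((c ∨ e) ⊕ ((b → c) ⊕ c)) → ((b ⊕ d) → c))) ⊕ ((c → e) ∧ ((d → e) → (c ↔ e))) = False ⊕ False = False

False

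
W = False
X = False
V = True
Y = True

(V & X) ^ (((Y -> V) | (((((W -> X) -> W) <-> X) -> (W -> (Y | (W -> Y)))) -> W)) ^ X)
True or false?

True

Substituting W=False, X=False, V=True, Y=True:
V & X = True & False = False
Y -> V = True -> True = True
W -> X = False -> False = True
(W -> X) -> W = True -> False = False
((W -> X) -> W) <-> X = False <-> False = True
W -> Y = False -> True = True
Y | (W -> Y) = True | True = True
W -> (Y | (W -> Y)) = False -> True = True
(((W -> X) -> W) <-> X) -> (W -> (Y | (W -> Y))) = True -> True = True
((((W -> X) -> W) <-> X) -> (W -> (Y | (W -> Y)))) -> W = True -> False = False
(Y -> V) | (((((W -> X) -> W) <-> X) -> (W -> (Y | (W -> Y)))) -> W) = True | False = True
((Y -> V) | (((((W -> X) -> W) <-> X) -> (W -> (Y | (W -> Y)))) -> W)) ^ X = True ^ False = True
(V & X) ^ (((Y -> V) | (((((W -> X) -> W) <-> X) -> (W -> (Y | (W -> Y)))) -> W)) ^ X) = False ^ True = True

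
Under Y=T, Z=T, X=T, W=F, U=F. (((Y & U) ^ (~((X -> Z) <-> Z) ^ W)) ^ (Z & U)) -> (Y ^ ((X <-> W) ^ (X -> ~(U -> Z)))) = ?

Y & U = T & F = F
X -> Z = T -> T = T
(X -> Z) <-> Z = T <-> T = T
~((X -> Z) <-> Z) = ~T = F
~((X -> Z) <-> Z) ^ W = F ^ F = F
(Y & U) ^ (~((X -> Z) <-> Z) ^ W) = F ^ F = F
Z & U = T & F = F
((Y & U) ^ (~((X -> Z) <-> Z) ^ W)) ^ (Z & U) = F ^ F = F
X <-> W = T <-> F = F
U -> Z = F -> T = T
~(U -> Z) = ~T = F
X -> ~(U -> Z) = T -> F = F
(X <-> W) ^ (X -> ~(U -> Z)) = F ^ F = F
Y ^ ((X <-> W) ^ (X -> ~(U -> Z))) = T ^ F = T
(((Y & U) ^ (~((X -> Z) <-> Z) ^ W)) ^ (Z & U)) -> (Y ^ ((X <-> W) ^ (X -> ~(U -> Z)))) = F -> T = T

T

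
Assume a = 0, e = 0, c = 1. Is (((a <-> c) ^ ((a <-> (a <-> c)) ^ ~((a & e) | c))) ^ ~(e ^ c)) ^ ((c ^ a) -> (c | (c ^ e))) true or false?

a <-> c = 0 <-> 1 = 0
a <-> c = 0 <-> 1 = 0
a <-> (a <-> c) = 0 <-> 0 = 1
a & e = 0 & 0 = 0
(a & e) | c = 0 | 1 = 1
~((a & e) | c) = ~1 = 0
(a <-> (a <-> c)) ^ ~((a & e) | c) = 1 ^ 0 = 1
(a <-> c) ^ ((a <-> (a <-> c)) ^ ~((a & e) | c)) = 0 ^ 1 = 1
e ^ c = 0 ^ 1 = 1
~(e ^ c) = ~1 = 0
((a <-> c) ^ ((a <-> (a <-> c)) ^ ~((a & e) | c))) ^ ~(e ^ c) = 1 ^ 0 = 1
c ^ a = 1 ^ 0 = 1
c ^ e = 1 ^ 0 = 1
c | (c ^ e) = 1 | 1 = 1
(c ^ a) -> (c | (c ^ e)) = 1 -> 1 = 1
(((a <-> c) ^ ((a <-> (a <-> c)) ^ ~((a & e) | c))) ^ ~(e ^ c)) ^ ((c ^ a) -> (c | (c ^ e))) = 1 ^ 1 = 0

0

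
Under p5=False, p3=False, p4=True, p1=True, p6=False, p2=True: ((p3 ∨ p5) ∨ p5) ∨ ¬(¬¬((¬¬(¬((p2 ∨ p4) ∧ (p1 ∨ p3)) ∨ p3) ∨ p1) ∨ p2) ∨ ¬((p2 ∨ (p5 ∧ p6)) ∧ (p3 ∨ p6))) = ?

False

Substituting p5=False, p3=False, p4=True, p1=True, p6=False, p2=True:
p3 ∨ p5 = False ∨ False = False
(p3 ∨ p5) ∨ p5 = False ∨ False = False
p2 ∨ p4 = True ∨ True = True
p1 ∨ p3 = True ∨ False = True
(p2 ∨ p4) ∧ (p1 ∨ p3) = True ∧ True = True
¬((p2 ∨ p4) ∧ (p1 ∨ p3)) = ¬True = False
¬((p2 ∨ p4) ∧ (p1 ∨ p3)) ∨ p3 = False ∨ False = False
¬(¬((p2 ∨ p4) ∧ (p1 ∨ p3)) ∨ p3) = ¬False = True
¬¬(¬((p2 ∨ p4) ∧ (p1 ∨ p3)) ∨ p3) = ¬True = False
¬¬(¬((p2 ∨ p4) ∧ (p1 ∨ p3)) ∨ p3) ∨ p1 = False ∨ True = True
(¬¬(¬((p2 ∨ p4) ∧ (p1 ∨ p3)) ∨ p3) ∨ p1) ∨ p2 = True ∨ True = True
¬((¬¬(¬((p2 ∨ p4) ∧ (p1 ∨ p3)) ∨ p3) ∨ p1) ∨ p2) = ¬True = False
¬¬((¬¬(¬((p2 ∨ p4) ∧ (p1 ∨ p3)) ∨ p3) ∨ p1) ∨ p2) = ¬False = True
p5 ∧ p6 = False ∧ False = False
p2 ∨ (p5 ∧ p6) = True ∨ False = True
p3 ∨ p6 = False ∨ False = False
(p2 ∨ (p5 ∧ p6)) ∧ (p3 ∨ p6) = True ∧ False = False
¬((p2 ∨ (p5 ∧ p6)) ∧ (p3 ∨ p6)) = ¬False = True
¬¬((¬¬(¬((p2 ∨ p4) ∧ (p1 ∨ p3)) ∨ p3) ∨ p1) ∨ p2) ∨ ¬((p2 ∨ (p5 ∧ p6)) ∧ (p3 ∨ p6)) = True ∨ True = True
¬(¬¬((¬¬(¬((p2 ∨ p4) ∧ (p1 ∨ p3)) ∨ p3) ∨ p1) ∨ p2) ∨ ¬((p2 ∨ (p5 ∧ p6)) ∧ (p3 ∨ p6))) = ¬True = False
((p3 ∨ p5) ∨ p5) ∨ ¬(¬¬((¬¬(¬((p2 ∨ p4) ∧ (p1 ∨ p3)) ∨ p3) ∨ p1) ∨ p2) ∨ ¬((p2 ∨ (p5 ∧ p6)) ∧ (p3 ∨ p6))) = False ∨ False = False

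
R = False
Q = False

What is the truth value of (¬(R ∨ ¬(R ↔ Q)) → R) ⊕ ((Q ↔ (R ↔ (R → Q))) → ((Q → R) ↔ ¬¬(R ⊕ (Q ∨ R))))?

False

R ↔ Q = False ↔ False = True
¬(R ↔ Q) = ¬True = False
R ∨ ¬(R ↔ Q) = False ∨ False = False
¬(R ∨ ¬(R ↔ Q)) = ¬False = True
¬(R ∨ ¬(R ↔ Q)) → R = True → False = False
R → Q = False → False = True
R ↔ (R → Q) = False ↔ True = False
Q ↔ (R ↔ (R → Q)) = False ↔ False = True
Q → R = False → False = True
Q ∨ R = False ∨ False = False
R ⊕ (Q ∨ R) = False ⊕ False = False
¬(R ⊕ (Q ∨ R)) = ¬False = True
¬¬(R ⊕ (Q ∨ R)) = ¬True = False
(Q → R) ↔ ¬¬(R ⊕ (Q ∨ R)) = True ↔ False = False
(Q ↔ (R ↔ (R → Q))) → ((Q → R) ↔ ¬¬(R ⊕ (Q ∨ R))) = True → False = False
(¬(R ∨ ¬(R ↔ Q)) → R) ⊕ ((Q ↔ (R ↔ (R → Q))) → ((Q → R) ↔ ¬¬(R ⊕ (Q ∨ R)))) = False ⊕ False = False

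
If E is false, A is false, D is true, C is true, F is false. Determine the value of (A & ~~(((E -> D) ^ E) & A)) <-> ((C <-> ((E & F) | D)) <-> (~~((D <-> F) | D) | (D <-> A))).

E -> D = False -> True = True
(E -> D) ^ E = True ^ False = True
((E -> D) ^ E) & A = True & False = False
~(((E -> D) ^ E) & A) = ~False = True
~~(((E -> D) ^ E) & A) = ~True = False
A & ~~(((E -> D) ^ E) & A) = False & False = False
E & F = False & False = False
(E & F) | D = False | True = True
C <-> ((E & F) | D) = True <-> True = True
D <-> F = True <-> False = False
(D <-> F) | D = False | True = True
~((D <-> F) | D) = ~True = False
~~((D <-> F) | D) = ~False = True
D <-> A = True <-> False = False
~~((D <-> F) | D) | (D <-> A) = True | False = True
(C <-> ((E & F) | D)) <-> (~~((D <-> F) | D) | (D <-> A)) = True <-> True = True
(A & ~~(((E -> D) ^ E) & A)) <-> ((C <-> ((E & F) | D)) <-> (~~((D <-> F) | D) | (D <-> A))) = False <-> True = False

False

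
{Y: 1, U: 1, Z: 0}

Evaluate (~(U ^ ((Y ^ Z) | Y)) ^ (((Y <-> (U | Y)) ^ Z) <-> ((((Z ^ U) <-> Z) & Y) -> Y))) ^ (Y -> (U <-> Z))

0

Substituting Y=1, U=1, Z=0:
Y ^ Z = 1 ^ 0 = 1
(Y ^ Z) | Y = 1 | 1 = 1
U ^ ((Y ^ Z) | Y) = 1 ^ 1 = 0
~(U ^ ((Y ^ Z) | Y)) = ~0 = 1
U | Y = 1 | 1 = 1
Y <-> (U | Y) = 1 <-> 1 = 1
(Y <-> (U | Y)) ^ Z = 1 ^ 0 = 1
Z ^ U = 0 ^ 1 = 1
(Z ^ U) <-> Z = 1 <-> 0 = 0
((Z ^ U) <-> Z) & Y = 0 & 1 = 0
(((Z ^ U) <-> Z) & Y) -> Y = 0 -> 1 = 1
((Y <-> (U | Y)) ^ Z) <-> ((((Z ^ U) <-> Z) & Y) -> Y) = 1 <-> 1 = 1
~(U ^ ((Y ^ Z) | Y)) ^ (((Y <-> (U | Y)) ^ Z) <-> ((((Z ^ U) <-> Z) & Y) -> Y)) = 1 ^ 1 = 0
U <-> Z = 1 <-> 0 = 0
Y -> (U <-> Z) = 1 -> 0 = 0
(~(U ^ ((Y ^ Z) | Y)) ^ (((Y <-> (U | Y)) ^ Z) <-> ((((Z ^ U) <-> Z) & Y) -> Y))) ^ (Y -> (U <-> Z)) = 0 ^ 0 = 0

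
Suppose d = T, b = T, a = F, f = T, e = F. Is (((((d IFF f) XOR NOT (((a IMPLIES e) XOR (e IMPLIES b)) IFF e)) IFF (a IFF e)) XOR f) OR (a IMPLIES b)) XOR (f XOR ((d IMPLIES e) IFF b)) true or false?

Substituting d=T, b=T, a=F, f=T, e=F:
d IFF f = T IFF T = T
a IMPLIES e = F IMPLIES F = T
e IMPLIES b = F IMPLIES T = T
(a IMPLIES e) XOR (e IMPLIES b) = T XOR T = F
((a IMPLIES e) XOR (e IMPLIES b)) IFF e = F IFF F = T
NOT (((a IMPLIES e) XOR (e IMPLIES b)) IFF e) = NOT T = F
(d IFF f) XOR NOT (((a IMPLIES e) XOR (e IMPLIES b)) IFF e) = T XOR F = T
a IFF e = F IFF F = T
((d IFF f) XOR NOT (((a IMPLIES e) XOR (e IMPLIES b)) IFF e)) IFF (a IFF e) = T IFF T = T
(((d IFF f) XOR NOT (((a IMPLIES e) XOR (e IMPLIES b)) IFF e)) IFF (a IFF e)) XOR f = T XOR T = F
a IMPLIES b = F IMPLIES T = T
((((d IFF f) XOR NOT (((a IMPLIES e) XOR (e IMPLIES b)) IFF e)) IFF (a IFF e)) XOR f) OR (a IMPLIES b) = F OR T = T
d IMPLIES e = T IMPLIES F = F
(d IMPLIES e) IFF b = F IFF T = F
f XOR ((d IMPLIES e) IFF b) = T XOR F = T
(((((d IFF f) XOR NOT (((a IMPLIES e) XOR (e IMPLIES b)) IFF e)) IFF (a IFF e)) XOR f) OR (a IMPLIES b)) XOR (f XOR ((d IMPLIES e) IFF b)) = T XOR T = F

F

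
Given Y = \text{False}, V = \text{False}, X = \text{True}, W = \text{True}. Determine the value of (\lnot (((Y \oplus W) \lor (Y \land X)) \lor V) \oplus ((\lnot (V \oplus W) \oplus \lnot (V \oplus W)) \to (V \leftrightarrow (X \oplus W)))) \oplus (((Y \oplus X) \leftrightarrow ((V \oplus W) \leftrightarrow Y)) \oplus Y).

Substituting Y=\text{False}, V=\text{False}, X=\text{True}, W=\text{True}:
Y \oplus W = \text{False} \oplus \text{True} = \text{True}
Y \land X = \text{False} \land \text{True} = \text{False}
(Y \oplus W) \lor (Y \land X) = \text{True} \lor \text{False} = \text{True}
((Y \oplus W) \lor (Y \land X)) \lor V = \text{True} \lor \text{False} = \text{True}
\lnot (((Y \oplus W) \lor (Y \land X)) \lor V) = \lnot \text{True} = \text{False}
V \oplus W = \text{False} \oplus \text{True} = \text{True}
\lnot (V \oplus W) = \lnot \text{True} = \text{False}
V \oplus W = \text{False} \oplus \text{True} = \text{True}
\lnot (V \oplus W) = \lnot \text{True} = \text{False}
\lnot (V \oplus W) \oplus \lnot (V \oplus W) = \text{False} \oplus \text{False} = \text{False}
X \oplus W = \text{True} \oplus \text{True} = \text{False}
V \leftrightarrow (X \oplus W) = \text{False} \leftrightarrow \text{False} = \text{True}
(\lnot (V \oplus W) \oplus \lnot (V \oplus W)) \to (V \leftrightarrow (X \oplus W)) = \text{False} \to \text{True} = \text{True}
\lnot (((Y \oplus W) \lor (Y \land X)) \lor V) \oplus ((\lnot (V \oplus W) \oplus \lnot (V \oplus W)) \to (V \leftrightarrow (X \oplus W))) = \text{False} \oplus \text{True} = \text{True}
Y \oplus X = \text{False} \oplus \text{True} = \text{True}
V \oplus W = \text{False} \oplus \text{True} = \text{True}
(V \oplus W) \leftrightarrow Y = \text{True} \leftrightarrow \text{False} = \text{False}
(Y \oplus X) \leftrightarrow ((V \oplus W) \leftrightarrow Y) = \text{True} \leftrightarrow \text{False} = \text{False}
((Y \oplus X) \leftrightarrow ((V \oplus W) \leftrightarrow Y)) \oplus Y = \text{False} \oplus \text{False} = \text{False}
(\lnot (((Y \oplus W) \lor (Y \land X)) \lor V) \oplus ((\lnot (V \oplus W) \oplus \lnot (V \oplus W)) \to (V \leftrightarrow (X \oplus W)))) \oplus (((Y \oplus X) \leftrightarrow ((V \oplus W) \leftrightarrow Y)) \oplus Y) = \text{True} \oplus \text{False} = \text{True}

\text{True}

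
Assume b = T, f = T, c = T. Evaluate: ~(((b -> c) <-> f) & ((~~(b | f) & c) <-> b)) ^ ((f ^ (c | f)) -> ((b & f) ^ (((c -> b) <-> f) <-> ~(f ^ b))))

T

b -> c = T -> T = T
(b -> c) <-> f = T <-> T = T
b | f = T | T = T
~(b | f) = ~T = F
~~(b | f) = ~F = T
~~(b | f) & c = T & T = T
(~~(b | f) & c) <-> b = T <-> T = T
((b -> c) <-> f) & ((~~(b | f) & c) <-> b) = T & T = T
~(((b -> c) <-> f) & ((~~(b | f) & c) <-> b)) = ~T = F
c | f = T | T = T
f ^ (c | f) = T ^ T = F
b & f = T & T = T
c -> b = T -> T = T
(c -> b) <-> f = T <-> T = T
f ^ b = T ^ T = F
~(f ^ b) = ~F = T
((c -> b) <-> f) <-> ~(f ^ b) = T <-> T = T
(b & f) ^ (((c -> b) <-> f) <-> ~(f ^ b)) = T ^ T = F
(f ^ (c | f)) -> ((b & f) ^ (((c -> b) <-> f) <-> ~(f ^ b))) = F -> F = T
~(((b -> c) <-> f) & ((~~(b | f) & c) <-> b)) ^ ((f ^ (c | f)) -> ((b & f) ^ (((c -> b) <-> f) <-> ~(f ^ b)))) = F ^ T = T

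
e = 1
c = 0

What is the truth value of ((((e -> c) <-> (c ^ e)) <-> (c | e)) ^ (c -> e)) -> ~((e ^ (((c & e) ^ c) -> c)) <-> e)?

1

Substituting e=1, c=0:
e -> c = 1 -> 0 = 0
c ^ e = 0 ^ 1 = 1
(e -> c) <-> (c ^ e) = 0 <-> 1 = 0
c | e = 0 | 1 = 1
((e -> c) <-> (c ^ e)) <-> (c | e) = 0 <-> 1 = 0
c -> e = 0 -> 1 = 1
(((e -> c) <-> (c ^ e)) <-> (c | e)) ^ (c -> e) = 0 ^ 1 = 1
c & e = 0 & 1 = 0
(c & e) ^ c = 0 ^ 0 = 0
((c & e) ^ c) -> c = 0 -> 0 = 1
e ^ (((c & e) ^ c) -> c) = 1 ^ 1 = 0
(e ^ (((c & e) ^ c) -> c)) <-> e = 0 <-> 1 = 0
~((e ^ (((c & e) ^ c) -> c)) <-> e) = ~0 = 1
((((e -> c) <-> (c ^ e)) <-> (c | e)) ^ (c -> e)) -> ~((e ^ (((c & e) ^ c) -> c)) <-> e) = 1 -> 1 = 1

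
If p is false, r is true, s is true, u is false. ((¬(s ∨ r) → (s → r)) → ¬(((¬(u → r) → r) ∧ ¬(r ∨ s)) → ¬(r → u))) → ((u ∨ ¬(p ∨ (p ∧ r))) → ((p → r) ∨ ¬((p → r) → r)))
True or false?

True

Substituting p=False, r=True, s=True, u=False:
s ∨ r = True ∨ True = True
¬(s ∨ r) = ¬True = False
s → r = True → True = True
¬(s ∨ r) → (s → r) = False → True = True
u → r = False → True = True
¬(u → r) = ¬True = False
¬(u → r) → r = False → True = True
r ∨ s = True ∨ True = True
¬(r ∨ s) = ¬True = False
(¬(u → r) → r) ∧ ¬(r ∨ s) = True ∧ False = False
r → u = True → False = False
¬(r → u) = ¬False = True
((¬(u → r) → r) ∧ ¬(r ∨ s)) → ¬(r → u) = False → True = True
¬(((¬(u → r) → r) ∧ ¬(r ∨ s)) → ¬(r → u)) = ¬True = False
(¬(s ∨ r) → (s → r)) → ¬(((¬(u → r) → r) ∧ ¬(r ∨ s)) → ¬(r → u)) = True → False = False
p ∧ r = False ∧ True = False
p ∨ (p ∧ r) = False ∨ False = False
¬(p ∨ (p ∧ r)) = ¬False = True
u ∨ ¬(p ∨ (p ∧ r)) = False ∨ True = True
p → r = False → True = True
p → r = False → True = True
(p → r) → r = True → True = True
¬((p → r) → r) = ¬True = False
(p → r) ∨ ¬((p → r) → r) = True ∨ False = True
(u ∨ ¬(p ∨ (p ∧ r))) → ((p → r) ∨ ¬((p → r) → r)) = True → True = True
((¬(s ∨ r) → (s → r)) → ¬(((¬(u → r) → r) ∧ ¬(r ∨ s)) → ¬(r → u))) → ((u ∨ ¬(p ∨ (p ∧ r))) → ((p → r) ∨ ¬((p → r) → r))) = False → True = True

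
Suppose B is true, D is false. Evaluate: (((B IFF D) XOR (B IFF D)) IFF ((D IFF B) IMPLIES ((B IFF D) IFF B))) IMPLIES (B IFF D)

Substituting B=True, D=False:
B IFF D = True IFF False = False
B IFF D = True IFF False = False
(B IFF D) XOR (B IFF D) = False XOR False = False
D IFF B = False IFF True = False
B IFF D = True IFF False = False
(B IFF D) IFF B = False IFF True = False
(D IFF B) IMPLIES ((B IFF D) IFF B) = False IMPLIES False = True
((B IFF D) XOR (B IFF D)) IFF ((D IFF B) IMPLIES ((B IFF D) IFF B)) = False IFF True = False
B IFF D = True IFF False = False
(((B IFF D) XOR (B IFF D)) IFF ((D IFF B) IMPLIES ((B IFF D) IFF B))) IMPLIES (B IFF D) = False IMPLIES False = True

True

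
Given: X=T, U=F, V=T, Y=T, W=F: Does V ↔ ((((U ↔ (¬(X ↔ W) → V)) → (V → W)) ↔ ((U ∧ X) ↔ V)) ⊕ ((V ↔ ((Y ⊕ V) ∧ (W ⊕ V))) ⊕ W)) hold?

X ↔ W = T ↔ F = F
¬(X ↔ W) = ¬F = T
¬(X ↔ W) → V = T → T = T
U ↔ (¬(X ↔ W) → V) = F ↔ T = F
V → W = T → F = F
(U ↔ (¬(X ↔ W) → V)) → (V → W) = F → F = T
U ∧ X = F ∧ T = F
(U ∧ X) ↔ V = F ↔ T = F
((U ↔ (¬(X ↔ W) → V)) → (V → W)) ↔ ((U ∧ X) ↔ V) = T ↔ F = F
Y ⊕ V = T ⊕ T = F
W ⊕ V = F ⊕ T = T
(Y ⊕ V) ∧ (W ⊕ V) = F ∧ T = F
V ↔ ((Y ⊕ V) ∧ (W ⊕ V)) = T ↔ F = F
(V ↔ ((Y ⊕ V) ∧ (W ⊕ V))) ⊕ W = F ⊕ F = F
(((U ↔ (¬(X ↔ W) → V)) → (V → W)) ↔ ((U ∧ X) ↔ V)) ⊕ ((V ↔ ((Y ⊕ V) ∧ (W ⊕ V))) ⊕ W) = F ⊕ F = F
V ↔ ((((U ↔ (¬(X ↔ W) → V)) → (V → W)) ↔ ((U ∧ X) ↔ V)) ⊕ ((V ↔ ((Y ⊕ V) ∧ (W ⊕ V))) ⊕ W)) = T ↔ F = F

F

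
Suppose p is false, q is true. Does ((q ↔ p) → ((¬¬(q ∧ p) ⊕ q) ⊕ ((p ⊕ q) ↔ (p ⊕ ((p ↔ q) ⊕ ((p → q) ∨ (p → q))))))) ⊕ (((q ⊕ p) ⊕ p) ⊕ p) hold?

False

Substituting p=False, q=True:
q ↔ p = True ↔ False = False
q ∧ p = True ∧ False = False
¬(q ∧ p) = ¬False = True
¬¬(q ∧ p) = ¬True = False
¬¬(q ∧ p) ⊕ q = False ⊕ True = True
p ⊕ q = False ⊕ True = True
p ↔ q = False ↔ True = False
p → q = False → True = True
p → q = False → True = True
(p → q) ∨ (p → q) = True ∨ True = True
(p ↔ q) ⊕ ((p → q) ∨ (p → q)) = False ⊕ True = True
p ⊕ ((p ↔ q) ⊕ ((p → q) ∨ (p → q))) = False ⊕ True = True
(p ⊕ q) ↔ (p ⊕ ((p ↔ q) ⊕ ((p → q) ∨ (p → q)))) = True ↔ True = True
(¬¬(q ∧ p) ⊕ q) ⊕ ((p ⊕ q) ↔ (p ⊕ ((p ↔ q) ⊕ ((p → q) ∨ (p → q))))) = True ⊕ True = False
(q ↔ p) → ((¬¬(q ∧ p) ⊕ q) ⊕ ((p ⊕ q) ↔ (p ⊕ ((p ↔ q) ⊕ ((p → q) ∨ (p → q)))))) = False → False = True
q ⊕ p = True ⊕ False = True
(q ⊕ p) ⊕ p = True ⊕ False = True
((q ⊕ p) ⊕ p) ⊕ p = True ⊕ False = True
((q ↔ p) → ((¬¬(q ∧ p) ⊕ q) ⊕ ((p ⊕ q) ↔ (p ⊕ ((p ↔ q) ⊕ ((p → q) ∨ (p → q))))))) ⊕ (((q ⊕ p) ⊕ p) ⊕ p) = True ⊕ True = False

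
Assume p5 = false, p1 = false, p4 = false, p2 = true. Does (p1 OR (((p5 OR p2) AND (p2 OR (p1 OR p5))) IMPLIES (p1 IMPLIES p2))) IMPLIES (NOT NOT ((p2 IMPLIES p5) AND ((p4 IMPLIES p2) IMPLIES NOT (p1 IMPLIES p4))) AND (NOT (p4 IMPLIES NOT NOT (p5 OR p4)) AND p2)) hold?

Substituting p5=false, p1=false, p4=false, p2=true:
p5 OR p2 = false OR true = true
p1 OR p5 = false OR false = false
p2 OR (p1 OR p5) = true OR false = true
(p5 OR p2) AND (p2 OR (p1 OR p5)) = true AND true = true
p1 IMPLIES p2 = false IMPLIES true = true
((p5 OR p2) AND (p2 OR (p1 OR p5))) IMPLIES (p1 IMPLIES p2) = true IMPLIES true = true
p1 OR (((p5 OR p2) AND (p2 OR (p1 OR p5))) IMPLIES (p1 IMPLIES p2)) = false OR true = true
p2 IMPLIES p5 = true IMPLIES false = false
p4 IMPLIES p2 = false IMPLIES true = true
p1 IMPLIES p4 = false IMPLIES false = true
NOT (p1 IMPLIES p4) = NOT true = false
(p4 IMPLIES p2) IMPLIES NOT (p1 IMPLIES p4) = true IMPLIES false = false
(p2 IMPLIES p5) AND ((p4 IMPLIES p2) IMPLIES NOT (p1 IMPLIES p4)) = false AND false = false
NOT ((p2 IMPLIES p5) AND ((p4 IMPLIES p2) IMPLIES NOT (p1 IMPLIES p4))) = NOT false = true
NOT NOT ((p2 IMPLIES p5) AND ((p4 IMPLIES p2) IMPLIES NOT (p1 IMPLIES p4))) = NOT true = false
p5 OR p4 = false OR false = false
NOT (p5 OR p4) = NOT false = true
NOT NOT (p5 OR p4) = NOT true = false
p4 IMPLIES NOT NOT (p5 OR p4) = false IMPLIES false = true
NOT (p4 IMPLIES NOT NOT (p5 OR p4)) = NOT true = false
NOT (p4 IMPLIES NOT NOT (p5 OR p4)) AND p2 = false AND true = false
NOT NOT ((p2 IMPLIES p5) AND ((p4 IMPLIES p2) IMPLIES NOT (p1 IMPLIES p4))) AND (NOT (p4 IMPLIES NOT NOT (p5 OR p4)) AND p2) = false AND false = false
(p1 OR (((p5 OR p2) AND (p2 OR (p1 OR p5))) IMPLIES (p1 IMPLIES p2))) IMPLIES (NOT NOT ((p2 IMPLIES p5) AND ((p4 IMPLIES p2) IMPLIES NOT (p1 IMPLIES p4))) AND (NOT (p4 IMPLIES NOT NOT (p5 OR p4)) AND p2)) = true IMPLIES false = false

false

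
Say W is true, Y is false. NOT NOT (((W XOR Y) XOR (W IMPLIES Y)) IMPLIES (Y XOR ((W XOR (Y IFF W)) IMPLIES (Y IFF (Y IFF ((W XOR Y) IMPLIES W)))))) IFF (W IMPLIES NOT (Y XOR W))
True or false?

W XOR Y = True XOR False = True
W IMPLIES Y = True IMPLIES False = False
(W XOR Y) XOR (W IMPLIES Y) = True XOR False = True
Y IFF W = False IFF True = False
W XOR (Y IFF W) = True XOR False = True
W XOR Y = True XOR False = True
(W XOR Y) IMPLIES W = True IMPLIES True = True
Y IFF ((W XOR Y) IMPLIES W) = False IFF True = False
Y IFF (Y IFF ((W XOR Y) IMPLIES W)) = False IFF False = True
(W XOR (Y IFF W)) IMPLIES (Y IFF (Y IFF ((W XOR Y) IMPLIES W))) = True IMPLIES True = True
Y XOR ((W XOR (Y IFF W)) IMPLIES (Y IFF (Y IFF ((W XOR Y) IMPLIES W)))) = False XOR True = True
((W XOR Y) XOR (W IMPLIES Y)) IMPLIES (Y XOR ((W XOR (Y IFF W)) IMPLIES (Y IFF (Y IFF ((W XOR Y) IMPLIES W))))) = True IMPLIES True = True
NOT (((W XOR Y) XOR (W IMPLIES Y)) IMPLIES (Y XOR ((W XOR (Y IFF W)) IMPLIES (Y IFF (Y IFF ((W XOR Y) IMPLIES W)))))) = NOT True = False
NOT NOT (((W XOR Y) XOR (W IMPLIES Y)) IMPLIES (Y XOR ((W XOR (Y IFF W)) IMPLIES (Y IFF (Y IFF ((W XOR Y) IMPLIES W)))))) = NOT False = True
Y XOR W = False XOR True = True
NOT (Y XOR W) = NOT True = False
W IMPLIES NOT (Y XOR W) = True IMPLIES False = False
NOT NOT (((W XOR Y) XOR (W IMPLIES Y)) IMPLIES (Y XOR ((W XOR (Y IFF W)) IMPLIES (Y IFF (Y IFF ((W XOR Y) IMPLIES W)))))) IFF (W IMPLIES NOT (Y XOR W)) = True IFF False = False

False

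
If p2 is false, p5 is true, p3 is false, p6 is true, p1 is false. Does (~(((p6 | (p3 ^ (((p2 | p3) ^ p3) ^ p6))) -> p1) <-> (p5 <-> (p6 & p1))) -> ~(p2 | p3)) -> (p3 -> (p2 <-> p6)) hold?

p2 | p3 = F | F = F
(p2 | p3) ^ p3 = F ^ F = F
((p2 | p3) ^ p3) ^ p6 = F ^ T = T
p3 ^ (((p2 | p3) ^ p3) ^ p6) = F ^ T = T
p6 | (p3 ^ (((p2 | p3) ^ p3) ^ p6)) = T | T = T
(p6 | (p3 ^ (((p2 | p3) ^ p3) ^ p6))) -> p1 = T -> F = F
p6 & p1 = T & F = F
p5 <-> (p6 & p1) = T <-> F = F
((p6 | (p3 ^ (((p2 | p3) ^ p3) ^ p6))) -> p1) <-> (p5 <-> (p6 & p1)) = F <-> F = T
~(((p6 | (p3 ^ (((p2 | p3) ^ p3) ^ p6))) -> p1) <-> (p5 <-> (p6 & p1))) = ~T = F
p2 | p3 = F | F = F
~(p2 | p3) = ~F = T
~(((p6 | (p3 ^ (((p2 | p3) ^ p3) ^ p6))) -> p1) <-> (p5 <-> (p6 & p1))) -> ~(p2 | p3) = F -> T = T
p2 <-> p6 = F <-> T = F
p3 -> (p2 <-> p6) = F -> F = T
(~(((p6 | (p3 ^ (((p2 | p3) ^ p3) ^ p6))) -> p1) <-> (p5 <-> (p6 & p1))) -> ~(p2 | p3)) -> (p3 -> (p2 <-> p6)) = T -> T = T

T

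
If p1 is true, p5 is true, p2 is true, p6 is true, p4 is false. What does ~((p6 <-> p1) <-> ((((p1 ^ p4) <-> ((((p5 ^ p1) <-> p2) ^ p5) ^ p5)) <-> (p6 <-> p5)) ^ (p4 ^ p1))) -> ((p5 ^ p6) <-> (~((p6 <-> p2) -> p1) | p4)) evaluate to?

T

Substituting p1=T, p5=T, p2=T, p6=T, p4=F:
p6 <-> p1 = T <-> T = T
p1 ^ p4 = T ^ F = T
p5 ^ p1 = T ^ T = F
(p5 ^ p1) <-> p2 = F <-> T = F
((p5 ^ p1) <-> p2) ^ p5 = F ^ T = T
(((p5 ^ p1) <-> p2) ^ p5) ^ p5 = T ^ T = F
(p1 ^ p4) <-> ((((p5 ^ p1) <-> p2) ^ p5) ^ p5) = T <-> F = F
p6 <-> p5 = T <-> T = T
((p1 ^ p4) <-> ((((p5 ^ p1) <-> p2) ^ p5) ^ p5)) <-> (p6 <-> p5) = F <-> T = F
p4 ^ p1 = F ^ T = T
(((p1 ^ p4) <-> ((((p5 ^ p1) <-> p2) ^ p5) ^ p5)) <-> (p6 <-> p5)) ^ (p4 ^ p1) = F ^ T = T
(p6 <-> p1) <-> ((((p1 ^ p4) <-> ((((p5 ^ p1) <-> p2) ^ p5) ^ p5)) <-> (p6 <-> p5)) ^ (p4 ^ p1)) = T <-> T = T
~((p6 <-> p1) <-> ((((p1 ^ p4) <-> ((((p5 ^ p1) <-> p2) ^ p5) ^ p5)) <-> (p6 <-> p5)) ^ (p4 ^ p1))) = ~T = F
p5 ^ p6 = T ^ T = F
p6 <-> p2 = T <-> T = T
(p6 <-> p2) -> p1 = T -> T = T
~((p6 <-> p2) -> p1) = ~T = F
~((p6 <-> p2) -> p1) | p4 = F | F = F
(p5 ^ p6) <-> (~((p6 <-> p2) -> p1) | p4) = F <-> F = T
~((p6 <-> p1) <-> ((((p1 ^ p4) <-> ((((p5 ^ p1) <-> p2) ^ p5) ^ p5)) <-> (p6 <-> p5)) ^ (p4 ^ p1))) -> ((p5 ^ p6) <-> (~((p6 <-> p2) -> p1) | p4)) = F -> T = T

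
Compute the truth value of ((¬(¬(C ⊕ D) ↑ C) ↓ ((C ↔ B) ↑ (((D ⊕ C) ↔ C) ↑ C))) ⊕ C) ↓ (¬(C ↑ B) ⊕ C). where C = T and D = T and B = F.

C ⊕ D = T ⊕ T = F
¬(C ⊕ D) = ¬F = T
¬(C ⊕ D) ↑ C = T ↑ T = F
¬(¬(C ⊕ D) ↑ C) = ¬F = T
C ↔ B = T ↔ F = F
D ⊕ C = T ⊕ T = F
(D ⊕ C) ↔ C = F ↔ T = F
((D ⊕ C) ↔ C) ↑ C = F ↑ T = T
(C ↔ B) ↑ (((D ⊕ C) ↔ C) ↑ C) = F ↑ T = T
¬(¬(C ⊕ D) ↑ C) ↓ ((C ↔ B) ↑ (((D ⊕ C) ↔ C) ↑ C)) = T ↓ T = F
(¬(¬(C ⊕ D) ↑ C) ↓ ((C ↔ B) ↑ (((D ⊕ C) ↔ C) ↑ C))) ⊕ C = F ⊕ T = T
C ↑ B = T ↑ F = T
¬(C ↑ B) = ¬T = F
¬(C ↑ B) ⊕ C = F ⊕ T = T
((¬(¬(C ⊕ D) ↑ C) ↓ ((C ↔ B) ↑ (((D ⊕ C) ↔ C) ↑ C))) ⊕ C) ↓ (¬(C ↑ B) ⊕ C) = T ↓ T = F

F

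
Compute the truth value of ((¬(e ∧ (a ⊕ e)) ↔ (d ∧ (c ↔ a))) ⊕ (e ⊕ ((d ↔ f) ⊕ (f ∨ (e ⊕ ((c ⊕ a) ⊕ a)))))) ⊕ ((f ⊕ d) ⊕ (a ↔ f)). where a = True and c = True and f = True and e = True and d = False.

a ⊕ e = True ⊕ True = False
e ∧ (a ⊕ e) = True ∧ False = False
¬(e ∧ (a ⊕ e)) = ¬False = True
c ↔ a = True ↔ True = True
d ∧ (c ↔ a) = False ∧ True = False
¬(e ∧ (a ⊕ e)) ↔ (d ∧ (c ↔ a)) = True ↔ False = False
d ↔ f = False ↔ True = False
c ⊕ a = True ⊕ True = False
(c ⊕ a) ⊕ a = False ⊕ True = True
e ⊕ ((c ⊕ a) ⊕ a) = True ⊕ True = False
f ∨ (e ⊕ ((c ⊕ a) ⊕ a)) = True ∨ False = True
(d ↔ f) ⊕ (f ∨ (e ⊕ ((c ⊕ a) ⊕ a))) = False ⊕ True = True
e ⊕ ((d ↔ f) ⊕ (f ∨ (e ⊕ ((c ⊕ a) ⊕ a)))) = True ⊕ True = False
(¬(e ∧ (a ⊕ e)) ↔ (d ∧ (c ↔ a))) ⊕ (e ⊕ ((d ↔ f) ⊕ (f ∨ (e ⊕ ((c ⊕ a) ⊕ a))))) = False ⊕ False = False
f ⊕ d = True ⊕ False = True
a ↔ f = True ↔ True = True
(f ⊕ d) ⊕ (a ↔ f) = True ⊕ True = False
((¬(e ∧ (a ⊕ e)) ↔ (d ∧ (c ↔ a))) ⊕ (e ⊕ ((d ↔ f) ⊕ (f ∨ (e ⊕ ((c ⊕ a) ⊕ a)))))) ⊕ ((f ⊕ d) ⊕ (a ↔ f)) = False ⊕ False = False

False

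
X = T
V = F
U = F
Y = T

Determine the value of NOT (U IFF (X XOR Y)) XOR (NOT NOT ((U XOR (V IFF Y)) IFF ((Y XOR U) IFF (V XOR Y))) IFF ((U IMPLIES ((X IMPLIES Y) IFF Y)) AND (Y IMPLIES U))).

X XOR Y = T XOR T = F
U IFF (X XOR Y) = F IFF F = T
NOT (U IFF (X XOR Y)) = NOT T = F
V IFF Y = F IFF T = F
U XOR (V IFF Y) = F XOR F = F
Y XOR U = T XOR F = T
V XOR Y = F XOR T = T
(Y XOR U) IFF (V XOR Y) = T IFF T = T
(U XOR (V IFF Y)) IFF ((Y XOR U) IFF (V XOR Y)) = F IFF T = F
NOT ((U XOR (V IFF Y)) IFF ((Y XOR U) IFF (V XOR Y))) = NOT F = T
NOT NOT ((U XOR (V IFF Y)) IFF ((Y XOR U) IFF (V XOR Y))) = NOT T = F
X IMPLIES Y = T IMPLIES T = T
(X IMPLIES Y) IFF Y = T IFF T = T
U IMPLIES ((X IMPLIES Y) IFF Y) = F IMPLIES T = T
Y IMPLIES U = T IMPLIES F = F
(U IMPLIES ((X IMPLIES Y) IFF Y)) AND (Y IMPLIES U) = T AND F = F
NOT NOT ((U XOR (V IFF Y)) IFF ((Y XOR U) IFF (V XOR Y))) IFF ((U IMPLIES ((X IMPLIES Y) IFF Y)) AND (Y IMPLIES U)) = F IFF F = T
NOT (U IFF (X XOR Y)) XOR (NOT NOT ((U XOR (V IFF Y)) IFF ((Y XOR U) IFF (V XOR Y))) IFF ((U IMPLIES ((X IMPLIES Y) IFF Y)) AND (Y IMPLIES U))) = F XOR T = T

T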